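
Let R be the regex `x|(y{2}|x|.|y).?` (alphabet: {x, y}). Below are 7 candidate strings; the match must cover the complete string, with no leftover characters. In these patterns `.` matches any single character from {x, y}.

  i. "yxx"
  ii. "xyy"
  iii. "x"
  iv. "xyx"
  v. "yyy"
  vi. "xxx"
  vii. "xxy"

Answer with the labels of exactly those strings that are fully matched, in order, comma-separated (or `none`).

iii, v

i → no match
ii → no match
iii → match
iv → no match
v → match
vi → no match
vii → no match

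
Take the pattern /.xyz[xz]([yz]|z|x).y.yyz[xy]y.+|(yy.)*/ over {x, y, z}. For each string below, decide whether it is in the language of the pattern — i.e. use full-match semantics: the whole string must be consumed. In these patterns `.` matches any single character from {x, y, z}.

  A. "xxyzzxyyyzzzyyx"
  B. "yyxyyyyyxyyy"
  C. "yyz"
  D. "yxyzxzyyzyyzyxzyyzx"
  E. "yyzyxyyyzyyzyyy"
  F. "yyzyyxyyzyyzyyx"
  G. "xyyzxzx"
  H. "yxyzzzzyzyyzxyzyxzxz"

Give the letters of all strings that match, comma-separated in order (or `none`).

A → no match
B. "yyxyyyyyxyyy" → match
C. "yyz" → match
D → no match
E → no match
F → match
G. "xyyzxzx" → no match
H → match

B, C, F, H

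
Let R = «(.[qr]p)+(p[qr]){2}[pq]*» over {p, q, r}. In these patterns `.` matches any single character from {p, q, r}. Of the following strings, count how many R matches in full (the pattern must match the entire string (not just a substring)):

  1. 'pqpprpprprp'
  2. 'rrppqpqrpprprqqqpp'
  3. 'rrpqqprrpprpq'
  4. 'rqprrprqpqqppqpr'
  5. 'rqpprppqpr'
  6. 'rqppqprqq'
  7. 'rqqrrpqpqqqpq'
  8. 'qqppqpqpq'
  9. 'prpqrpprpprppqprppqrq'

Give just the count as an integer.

7

1 → match
2 → match
3 → match
4 → match
5 → match
6 → match
7 → no match
8 → match
9 → no match
Total matched: 7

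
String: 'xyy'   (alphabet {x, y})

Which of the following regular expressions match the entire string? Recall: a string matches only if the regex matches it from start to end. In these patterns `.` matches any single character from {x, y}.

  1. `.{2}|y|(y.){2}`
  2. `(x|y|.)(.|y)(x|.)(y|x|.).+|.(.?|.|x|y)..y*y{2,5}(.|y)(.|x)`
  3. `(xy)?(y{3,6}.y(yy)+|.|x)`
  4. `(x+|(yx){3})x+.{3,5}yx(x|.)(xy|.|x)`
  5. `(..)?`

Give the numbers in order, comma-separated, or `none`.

3

1 → no match
2 → no match
3 → match
4 → no match
5 → no match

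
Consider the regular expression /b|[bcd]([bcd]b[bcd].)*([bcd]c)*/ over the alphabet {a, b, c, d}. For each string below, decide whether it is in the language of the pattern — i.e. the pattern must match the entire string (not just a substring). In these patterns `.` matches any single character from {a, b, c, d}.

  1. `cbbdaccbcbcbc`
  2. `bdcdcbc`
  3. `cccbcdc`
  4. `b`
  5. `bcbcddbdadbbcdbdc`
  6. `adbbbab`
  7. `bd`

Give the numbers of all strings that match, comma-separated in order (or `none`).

1, 2, 3, 4, 5

1 → match
2 → match
3 → match
4 → match
5 → match
6 → no match
7 → no match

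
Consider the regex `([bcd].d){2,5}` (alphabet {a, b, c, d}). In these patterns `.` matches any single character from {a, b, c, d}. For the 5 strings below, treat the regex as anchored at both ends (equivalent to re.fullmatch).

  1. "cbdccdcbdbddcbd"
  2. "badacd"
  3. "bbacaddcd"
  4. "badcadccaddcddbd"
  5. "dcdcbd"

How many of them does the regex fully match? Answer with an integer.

1 → match
2 → no match
3 → no match
4 → no match
5 → match
Total matched: 2

2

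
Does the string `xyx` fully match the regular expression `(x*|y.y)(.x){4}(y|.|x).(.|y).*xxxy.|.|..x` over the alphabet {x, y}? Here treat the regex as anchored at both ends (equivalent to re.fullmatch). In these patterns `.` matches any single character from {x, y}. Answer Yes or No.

Yes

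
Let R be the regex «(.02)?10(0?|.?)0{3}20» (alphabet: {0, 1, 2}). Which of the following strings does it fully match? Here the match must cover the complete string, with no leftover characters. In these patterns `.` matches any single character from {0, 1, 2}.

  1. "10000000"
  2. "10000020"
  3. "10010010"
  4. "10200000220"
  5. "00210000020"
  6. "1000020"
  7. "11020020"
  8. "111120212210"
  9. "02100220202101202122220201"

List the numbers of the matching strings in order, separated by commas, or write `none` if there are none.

1. "10000000" → no match — must end with "020"
2. "10000020" → match
3. "10010010" → no match — must end with "020"
4. "10200000220" → no match — must end with "020"
5. "00210000020" → match
6. "1000020" → match
7. "11020020" → no match
8. "111120212210" → no match — must end with "020"
9 → no match — must end with "020"

2, 5, 6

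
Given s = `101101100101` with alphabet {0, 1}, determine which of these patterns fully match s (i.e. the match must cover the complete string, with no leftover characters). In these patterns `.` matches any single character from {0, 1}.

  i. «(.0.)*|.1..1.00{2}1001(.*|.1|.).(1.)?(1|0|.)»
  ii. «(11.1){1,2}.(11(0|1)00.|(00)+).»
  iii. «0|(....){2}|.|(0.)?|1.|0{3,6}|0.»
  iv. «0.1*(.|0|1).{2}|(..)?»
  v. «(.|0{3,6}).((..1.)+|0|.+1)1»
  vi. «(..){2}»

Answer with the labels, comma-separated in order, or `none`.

i

i → match
ii → no match — must start with `11`
iii → no match
iv → no match
v → no match
vi → no match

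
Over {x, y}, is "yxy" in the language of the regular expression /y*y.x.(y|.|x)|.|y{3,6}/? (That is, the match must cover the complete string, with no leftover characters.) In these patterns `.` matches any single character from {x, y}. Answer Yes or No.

No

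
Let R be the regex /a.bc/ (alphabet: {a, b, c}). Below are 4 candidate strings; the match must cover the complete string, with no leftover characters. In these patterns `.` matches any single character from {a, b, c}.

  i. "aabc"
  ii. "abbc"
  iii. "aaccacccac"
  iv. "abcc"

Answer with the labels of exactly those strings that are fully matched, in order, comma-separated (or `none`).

i. "aabc" → match
ii. "abbc" → match
iii. "aaccacccac" → no match — must end with "bc"
iv. "abcc" → no match — must end with "bc"

i, ii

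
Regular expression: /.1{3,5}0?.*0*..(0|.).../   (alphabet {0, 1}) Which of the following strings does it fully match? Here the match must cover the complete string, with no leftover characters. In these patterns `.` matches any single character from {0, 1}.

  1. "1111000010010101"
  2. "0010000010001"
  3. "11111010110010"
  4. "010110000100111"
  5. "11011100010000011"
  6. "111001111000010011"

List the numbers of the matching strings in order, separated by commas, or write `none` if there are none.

1 → match
2 → no match
3 → match
4 → no match
5 → no match
6 → no match

1, 3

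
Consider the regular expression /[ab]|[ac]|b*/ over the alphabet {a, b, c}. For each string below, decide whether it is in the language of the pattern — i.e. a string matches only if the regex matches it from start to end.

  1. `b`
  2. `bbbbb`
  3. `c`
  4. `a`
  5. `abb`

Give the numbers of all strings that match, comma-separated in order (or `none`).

1 → match
2 → match
3 → match
4 → match
5 → no match

1, 2, 3, 4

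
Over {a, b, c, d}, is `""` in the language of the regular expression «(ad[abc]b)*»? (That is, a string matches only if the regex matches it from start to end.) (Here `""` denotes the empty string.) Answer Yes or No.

Yes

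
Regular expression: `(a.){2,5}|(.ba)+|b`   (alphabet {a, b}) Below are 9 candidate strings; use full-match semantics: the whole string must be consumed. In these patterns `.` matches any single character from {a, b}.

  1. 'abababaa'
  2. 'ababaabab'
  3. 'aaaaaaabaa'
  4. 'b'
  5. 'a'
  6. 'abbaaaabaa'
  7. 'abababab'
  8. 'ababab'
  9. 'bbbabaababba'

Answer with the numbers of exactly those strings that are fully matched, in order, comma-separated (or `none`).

1, 3, 4, 7, 8

1 → match
2 → no match
3 → match
4 → match
5 → no match
6 → no match
7 → match
8 → match
9 → no match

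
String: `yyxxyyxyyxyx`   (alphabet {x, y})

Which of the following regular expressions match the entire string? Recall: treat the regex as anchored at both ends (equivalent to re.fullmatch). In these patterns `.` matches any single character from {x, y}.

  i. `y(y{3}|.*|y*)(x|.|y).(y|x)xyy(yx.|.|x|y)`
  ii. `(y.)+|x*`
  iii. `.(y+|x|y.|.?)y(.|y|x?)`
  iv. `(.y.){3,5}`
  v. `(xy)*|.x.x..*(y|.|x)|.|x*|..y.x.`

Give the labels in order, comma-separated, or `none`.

i → no match
ii → no match
iii → no match
iv → match
v → no match

iv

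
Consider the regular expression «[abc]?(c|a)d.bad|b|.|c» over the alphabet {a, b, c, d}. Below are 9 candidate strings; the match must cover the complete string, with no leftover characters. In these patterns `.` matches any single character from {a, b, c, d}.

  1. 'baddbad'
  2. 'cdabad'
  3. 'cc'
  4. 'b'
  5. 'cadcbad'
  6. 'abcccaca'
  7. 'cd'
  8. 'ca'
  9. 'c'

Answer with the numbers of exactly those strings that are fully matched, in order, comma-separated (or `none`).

1 → match
2 → match
3 → no match
4 → match
5 → match
6 → no match
7 → no match
8 → no match
9 → match

1, 2, 4, 5, 9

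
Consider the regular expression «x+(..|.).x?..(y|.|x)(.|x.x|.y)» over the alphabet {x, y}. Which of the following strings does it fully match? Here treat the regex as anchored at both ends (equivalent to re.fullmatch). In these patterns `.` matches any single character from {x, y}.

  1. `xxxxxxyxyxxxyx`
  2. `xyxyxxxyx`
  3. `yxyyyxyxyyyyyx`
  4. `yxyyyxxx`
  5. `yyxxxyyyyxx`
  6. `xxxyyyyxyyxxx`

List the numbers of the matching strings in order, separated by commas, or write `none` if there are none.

1, 2

1 → match
2 → match
3 → no match — must start with `x`
4 → no match — must start with `x`
5 → no match — must start with `x`
6 → no match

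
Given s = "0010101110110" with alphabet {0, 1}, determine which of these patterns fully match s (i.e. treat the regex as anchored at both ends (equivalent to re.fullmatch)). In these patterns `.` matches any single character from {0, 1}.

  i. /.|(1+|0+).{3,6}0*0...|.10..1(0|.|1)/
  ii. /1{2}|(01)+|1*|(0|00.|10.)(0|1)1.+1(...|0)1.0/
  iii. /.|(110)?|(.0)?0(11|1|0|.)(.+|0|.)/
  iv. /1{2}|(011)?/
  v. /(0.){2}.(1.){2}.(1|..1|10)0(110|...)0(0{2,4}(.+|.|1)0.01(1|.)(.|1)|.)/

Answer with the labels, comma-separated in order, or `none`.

i → no match
ii → match
iii → match
iv → no match
v → no match

ii, iii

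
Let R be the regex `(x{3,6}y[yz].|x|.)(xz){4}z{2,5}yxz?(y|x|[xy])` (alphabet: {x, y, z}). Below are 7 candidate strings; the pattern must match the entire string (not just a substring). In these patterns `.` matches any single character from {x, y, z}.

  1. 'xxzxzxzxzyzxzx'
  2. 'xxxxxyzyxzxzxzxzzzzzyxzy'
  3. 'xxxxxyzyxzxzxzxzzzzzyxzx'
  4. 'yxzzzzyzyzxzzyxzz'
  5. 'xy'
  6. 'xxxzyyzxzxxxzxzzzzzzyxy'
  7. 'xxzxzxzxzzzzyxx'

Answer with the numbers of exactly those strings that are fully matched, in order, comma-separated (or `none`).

1 → no match
2 → match
3 → match
4 → no match
5. 'xy' → no match
6 → no match
7 → match

2, 3, 7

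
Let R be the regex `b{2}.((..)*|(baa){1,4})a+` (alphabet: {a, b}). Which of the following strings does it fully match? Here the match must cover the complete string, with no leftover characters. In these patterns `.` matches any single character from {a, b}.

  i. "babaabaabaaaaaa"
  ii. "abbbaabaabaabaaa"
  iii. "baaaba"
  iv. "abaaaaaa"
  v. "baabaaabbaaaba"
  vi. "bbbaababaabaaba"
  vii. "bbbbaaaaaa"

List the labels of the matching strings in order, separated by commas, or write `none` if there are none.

i → no match
ii → no match — must start with "b"
iii → no match
iv → no match — must start with "b"
v → no match
vi → no match
vii → match

vii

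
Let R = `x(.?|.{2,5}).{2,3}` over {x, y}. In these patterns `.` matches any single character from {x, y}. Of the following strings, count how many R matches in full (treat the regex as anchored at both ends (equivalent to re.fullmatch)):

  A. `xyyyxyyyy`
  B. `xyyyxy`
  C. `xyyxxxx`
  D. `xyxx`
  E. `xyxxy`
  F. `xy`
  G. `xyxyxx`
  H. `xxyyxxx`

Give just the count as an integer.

A → match
B → match
C → match
D → match
E → match
F → no match
G → match
H → match
Total matched: 7

7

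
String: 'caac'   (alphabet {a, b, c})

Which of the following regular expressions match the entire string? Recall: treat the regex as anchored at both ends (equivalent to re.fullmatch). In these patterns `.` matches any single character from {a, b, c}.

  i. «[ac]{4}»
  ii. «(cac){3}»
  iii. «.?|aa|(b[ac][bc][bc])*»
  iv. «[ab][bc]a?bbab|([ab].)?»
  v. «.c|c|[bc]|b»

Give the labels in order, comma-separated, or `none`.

i → match
ii → no match — must start with 'cac'
iii → no match
iv → no match
v → no match

i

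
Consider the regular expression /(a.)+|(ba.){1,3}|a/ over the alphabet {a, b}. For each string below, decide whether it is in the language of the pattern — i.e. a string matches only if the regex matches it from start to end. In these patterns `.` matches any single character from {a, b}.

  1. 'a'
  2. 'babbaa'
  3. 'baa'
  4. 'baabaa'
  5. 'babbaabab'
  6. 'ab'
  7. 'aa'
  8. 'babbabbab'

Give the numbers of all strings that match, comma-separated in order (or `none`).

1, 2, 3, 4, 5, 6, 7, 8

1 → match
2 → match
3 → match
4 → match
5 → match
6 → match
7 → match
8 → match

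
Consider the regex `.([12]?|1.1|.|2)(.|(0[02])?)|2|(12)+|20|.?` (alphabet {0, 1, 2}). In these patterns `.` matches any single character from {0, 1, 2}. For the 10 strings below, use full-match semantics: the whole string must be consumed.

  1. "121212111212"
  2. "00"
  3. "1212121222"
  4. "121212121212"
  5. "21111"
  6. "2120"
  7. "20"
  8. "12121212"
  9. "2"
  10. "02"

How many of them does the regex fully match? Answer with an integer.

7

1 → no match
2 → match
3 → no match
4 → match
5 → match
6 → no match
7 → match
8 → match
9 → match
10 → match
Total matched: 7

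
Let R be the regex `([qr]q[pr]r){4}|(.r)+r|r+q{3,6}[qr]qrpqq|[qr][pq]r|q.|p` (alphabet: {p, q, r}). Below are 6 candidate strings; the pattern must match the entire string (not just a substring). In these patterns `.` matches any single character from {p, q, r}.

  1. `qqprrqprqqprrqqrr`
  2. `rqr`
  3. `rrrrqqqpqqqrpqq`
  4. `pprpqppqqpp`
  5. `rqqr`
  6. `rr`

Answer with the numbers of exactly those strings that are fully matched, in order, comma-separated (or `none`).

2

1 → no match
2 → match
3 → no match
4 → no match
5 → no match
6 → no match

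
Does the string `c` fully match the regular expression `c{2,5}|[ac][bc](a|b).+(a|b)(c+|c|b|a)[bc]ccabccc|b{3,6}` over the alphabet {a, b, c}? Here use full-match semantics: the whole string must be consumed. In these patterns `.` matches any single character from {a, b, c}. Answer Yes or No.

No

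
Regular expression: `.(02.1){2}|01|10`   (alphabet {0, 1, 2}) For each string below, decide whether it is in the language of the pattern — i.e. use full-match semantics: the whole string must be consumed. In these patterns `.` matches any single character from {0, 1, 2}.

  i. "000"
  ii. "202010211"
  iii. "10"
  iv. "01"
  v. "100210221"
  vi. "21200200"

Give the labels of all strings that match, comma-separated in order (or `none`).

i → no match
ii → match
iii → match
iv → match
v → no match
vi → no match

ii, iii, iv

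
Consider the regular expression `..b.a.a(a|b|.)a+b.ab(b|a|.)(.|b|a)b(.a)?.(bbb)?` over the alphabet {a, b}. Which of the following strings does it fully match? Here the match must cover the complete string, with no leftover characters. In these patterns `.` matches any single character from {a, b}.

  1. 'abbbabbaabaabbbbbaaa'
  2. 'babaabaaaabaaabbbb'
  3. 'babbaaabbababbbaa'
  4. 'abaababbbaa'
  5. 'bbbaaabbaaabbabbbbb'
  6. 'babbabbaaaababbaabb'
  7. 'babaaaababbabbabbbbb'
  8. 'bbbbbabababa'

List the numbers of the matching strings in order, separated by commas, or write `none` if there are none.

7

1 → no match
2 → no match
3 → no match
4 → no match
5 → no match
6 → no match
7 → match
8 → no match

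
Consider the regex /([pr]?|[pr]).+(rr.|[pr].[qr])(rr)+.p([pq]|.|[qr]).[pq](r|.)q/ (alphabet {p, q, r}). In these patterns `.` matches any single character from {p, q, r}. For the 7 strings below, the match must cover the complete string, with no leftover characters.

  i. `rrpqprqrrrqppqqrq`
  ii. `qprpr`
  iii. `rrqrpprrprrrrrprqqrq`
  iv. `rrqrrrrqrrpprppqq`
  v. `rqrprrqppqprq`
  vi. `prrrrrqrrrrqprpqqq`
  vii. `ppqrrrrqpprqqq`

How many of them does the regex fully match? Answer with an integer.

4

i → match
ii → no match — must end with `q`
iii → match
iv → match
v → no match
vi → match
vii → no match
Total matched: 4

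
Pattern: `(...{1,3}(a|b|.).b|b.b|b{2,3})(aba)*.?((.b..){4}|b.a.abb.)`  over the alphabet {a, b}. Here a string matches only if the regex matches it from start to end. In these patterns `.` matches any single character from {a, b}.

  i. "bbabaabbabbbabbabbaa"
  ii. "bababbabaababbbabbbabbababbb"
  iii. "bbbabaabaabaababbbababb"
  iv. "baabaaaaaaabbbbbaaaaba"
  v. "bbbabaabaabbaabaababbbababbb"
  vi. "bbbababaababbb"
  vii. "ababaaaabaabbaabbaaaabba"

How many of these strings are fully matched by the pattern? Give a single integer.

2

i → no match
ii → match
iii → no match
iv → no match
v → no match
vi → match
vii → no match
Total matched: 2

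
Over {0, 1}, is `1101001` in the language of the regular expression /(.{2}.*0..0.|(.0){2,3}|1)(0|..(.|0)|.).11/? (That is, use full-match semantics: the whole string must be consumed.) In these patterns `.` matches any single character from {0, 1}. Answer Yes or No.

Every match must end with `11`, but `1101001` does not.

No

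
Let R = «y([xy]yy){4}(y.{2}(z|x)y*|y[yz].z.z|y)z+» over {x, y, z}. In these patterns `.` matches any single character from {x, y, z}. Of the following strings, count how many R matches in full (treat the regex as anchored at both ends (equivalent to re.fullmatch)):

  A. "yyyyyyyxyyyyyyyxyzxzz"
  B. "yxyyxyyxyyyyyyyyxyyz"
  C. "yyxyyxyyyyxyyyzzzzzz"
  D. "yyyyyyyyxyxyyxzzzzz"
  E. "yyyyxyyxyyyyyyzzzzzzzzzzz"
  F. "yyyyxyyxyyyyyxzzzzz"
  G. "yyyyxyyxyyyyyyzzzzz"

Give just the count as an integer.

3

A → no match
B → match
C → no match
D → no match
E → match
F → no match
G → match
Total matched: 3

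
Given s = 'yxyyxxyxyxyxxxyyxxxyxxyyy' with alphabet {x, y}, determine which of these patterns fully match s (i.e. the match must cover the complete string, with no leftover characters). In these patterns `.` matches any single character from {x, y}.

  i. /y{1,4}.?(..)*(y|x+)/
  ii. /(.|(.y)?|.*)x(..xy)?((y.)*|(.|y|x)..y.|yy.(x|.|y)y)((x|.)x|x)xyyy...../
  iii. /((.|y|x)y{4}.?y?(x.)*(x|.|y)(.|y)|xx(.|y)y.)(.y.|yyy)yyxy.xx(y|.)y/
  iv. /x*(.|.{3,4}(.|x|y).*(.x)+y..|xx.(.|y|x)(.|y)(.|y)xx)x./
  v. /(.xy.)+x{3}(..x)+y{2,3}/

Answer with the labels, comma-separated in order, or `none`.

i → match
ii → no match
iii → no match
iv → no match
v → match

i, v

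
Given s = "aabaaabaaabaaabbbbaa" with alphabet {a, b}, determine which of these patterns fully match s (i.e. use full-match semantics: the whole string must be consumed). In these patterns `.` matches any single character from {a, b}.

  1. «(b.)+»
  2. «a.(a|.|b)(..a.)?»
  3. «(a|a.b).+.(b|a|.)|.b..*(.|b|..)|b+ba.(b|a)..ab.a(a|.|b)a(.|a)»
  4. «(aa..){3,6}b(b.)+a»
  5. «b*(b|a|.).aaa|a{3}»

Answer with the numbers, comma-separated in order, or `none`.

3, 4

1 → no match — must start with "b"
2 → no match
3 → match
4 → match
5 → no match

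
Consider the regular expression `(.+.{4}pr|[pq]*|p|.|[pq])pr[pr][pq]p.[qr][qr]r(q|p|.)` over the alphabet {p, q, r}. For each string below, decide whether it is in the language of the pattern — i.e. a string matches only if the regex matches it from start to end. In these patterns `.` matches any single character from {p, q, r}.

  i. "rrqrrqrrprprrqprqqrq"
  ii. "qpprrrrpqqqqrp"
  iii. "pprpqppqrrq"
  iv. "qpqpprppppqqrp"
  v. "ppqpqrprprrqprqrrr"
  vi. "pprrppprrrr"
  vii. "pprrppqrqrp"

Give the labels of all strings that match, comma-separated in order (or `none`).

i, iii, iv, v, vi, vii

i → match
ii → no match
iii → match
iv → match
v → match
vi → match
vii → match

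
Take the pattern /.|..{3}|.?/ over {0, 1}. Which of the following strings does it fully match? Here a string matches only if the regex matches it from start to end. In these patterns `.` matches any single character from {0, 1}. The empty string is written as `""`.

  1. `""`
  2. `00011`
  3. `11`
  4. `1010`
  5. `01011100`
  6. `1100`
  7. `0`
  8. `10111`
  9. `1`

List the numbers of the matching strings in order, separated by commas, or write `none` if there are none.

1 → match
2 → no match
3 → no match
4 → match
5 → no match
6 → match
7 → match
8 → no match
9 → match

1, 4, 6, 7, 9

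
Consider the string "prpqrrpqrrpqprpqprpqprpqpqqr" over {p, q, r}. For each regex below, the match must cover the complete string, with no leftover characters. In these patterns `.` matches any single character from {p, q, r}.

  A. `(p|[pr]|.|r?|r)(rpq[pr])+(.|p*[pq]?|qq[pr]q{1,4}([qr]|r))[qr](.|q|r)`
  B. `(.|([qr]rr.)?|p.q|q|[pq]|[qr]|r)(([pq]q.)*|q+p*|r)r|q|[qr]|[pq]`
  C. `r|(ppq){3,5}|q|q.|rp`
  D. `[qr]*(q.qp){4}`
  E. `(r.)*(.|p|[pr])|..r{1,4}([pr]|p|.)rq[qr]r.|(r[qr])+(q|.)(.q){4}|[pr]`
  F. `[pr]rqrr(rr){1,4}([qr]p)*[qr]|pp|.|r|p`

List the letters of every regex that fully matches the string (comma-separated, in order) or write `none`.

A

A → match
B → no match
C → no match
D → no match — must end with "qp"
E → no match
F → no match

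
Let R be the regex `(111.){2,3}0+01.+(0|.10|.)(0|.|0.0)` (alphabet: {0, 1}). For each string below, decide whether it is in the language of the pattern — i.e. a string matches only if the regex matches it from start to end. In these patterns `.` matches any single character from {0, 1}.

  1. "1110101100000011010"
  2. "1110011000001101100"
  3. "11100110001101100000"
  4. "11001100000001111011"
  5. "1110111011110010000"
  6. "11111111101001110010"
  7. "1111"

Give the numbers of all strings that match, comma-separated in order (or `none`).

1 → no match
2 → no match
3 → no match
4 → no match — must start with "111"
5 → match
6 → no match
7. "1111" → no match

5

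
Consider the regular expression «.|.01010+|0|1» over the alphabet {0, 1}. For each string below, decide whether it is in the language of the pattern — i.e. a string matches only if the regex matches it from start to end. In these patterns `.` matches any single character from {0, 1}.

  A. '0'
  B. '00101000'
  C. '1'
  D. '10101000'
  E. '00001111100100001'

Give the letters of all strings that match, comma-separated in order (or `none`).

A. '0' → match
B. '00101000' → match
C. '1' → match
D. '10101000' → match
E → no match

A, B, C, D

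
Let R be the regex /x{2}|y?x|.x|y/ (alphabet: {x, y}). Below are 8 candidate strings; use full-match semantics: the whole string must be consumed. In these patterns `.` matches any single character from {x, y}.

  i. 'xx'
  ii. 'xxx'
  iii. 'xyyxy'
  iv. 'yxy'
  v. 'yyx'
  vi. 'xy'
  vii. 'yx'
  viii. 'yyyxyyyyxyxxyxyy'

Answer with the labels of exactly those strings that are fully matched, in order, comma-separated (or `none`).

i → match
ii → no match
iii → no match
iv → no match
v → no match
vi → no match
vii → match
viii → no match

i, vii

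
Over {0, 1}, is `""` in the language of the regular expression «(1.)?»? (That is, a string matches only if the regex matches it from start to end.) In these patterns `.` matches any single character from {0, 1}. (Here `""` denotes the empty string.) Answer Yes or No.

Yes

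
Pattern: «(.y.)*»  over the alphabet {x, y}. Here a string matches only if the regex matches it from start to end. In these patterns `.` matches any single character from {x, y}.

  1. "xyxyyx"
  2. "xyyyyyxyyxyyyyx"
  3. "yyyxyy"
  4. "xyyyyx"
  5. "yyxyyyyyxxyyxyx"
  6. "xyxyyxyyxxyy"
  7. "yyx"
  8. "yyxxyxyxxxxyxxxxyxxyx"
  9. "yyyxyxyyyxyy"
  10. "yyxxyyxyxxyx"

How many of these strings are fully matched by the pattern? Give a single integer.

9

1 → match
2 → match
3 → match
4 → match
5 → match
6 → match
7 → match
8 → no match
9 → match
10 → match
Total matched: 9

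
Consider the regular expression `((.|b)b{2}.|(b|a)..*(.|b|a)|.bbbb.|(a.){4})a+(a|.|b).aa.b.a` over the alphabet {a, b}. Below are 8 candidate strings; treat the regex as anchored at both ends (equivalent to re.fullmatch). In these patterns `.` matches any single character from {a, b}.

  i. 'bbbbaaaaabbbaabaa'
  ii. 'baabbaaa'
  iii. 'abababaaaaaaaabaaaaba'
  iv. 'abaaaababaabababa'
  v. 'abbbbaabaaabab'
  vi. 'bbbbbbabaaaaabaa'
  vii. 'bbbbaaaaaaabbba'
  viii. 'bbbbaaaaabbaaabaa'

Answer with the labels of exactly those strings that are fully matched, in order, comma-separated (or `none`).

vii, viii

i → no match
ii → no match
iii → no match
iv → no match
v → no match — must end with 'a'
vi → no match
vii → match
viii → match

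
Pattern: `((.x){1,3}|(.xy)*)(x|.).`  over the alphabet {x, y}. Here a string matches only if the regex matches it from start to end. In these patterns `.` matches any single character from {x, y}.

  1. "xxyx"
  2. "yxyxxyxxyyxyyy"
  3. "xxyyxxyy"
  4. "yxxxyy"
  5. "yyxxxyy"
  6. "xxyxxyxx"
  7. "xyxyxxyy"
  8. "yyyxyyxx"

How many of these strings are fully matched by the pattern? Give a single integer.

1 → match
2 → match
3 → no match
4 → match
5 → no match
6 → match
7 → no match
8 → no match
Total matched: 4

4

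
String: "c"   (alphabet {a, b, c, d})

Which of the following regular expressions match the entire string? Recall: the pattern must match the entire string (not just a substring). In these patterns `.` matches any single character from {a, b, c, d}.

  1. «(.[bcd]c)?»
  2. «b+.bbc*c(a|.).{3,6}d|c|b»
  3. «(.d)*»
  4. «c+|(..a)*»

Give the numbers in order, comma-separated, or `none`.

2, 4

1 → no match
2 → match
3 → no match
4 → match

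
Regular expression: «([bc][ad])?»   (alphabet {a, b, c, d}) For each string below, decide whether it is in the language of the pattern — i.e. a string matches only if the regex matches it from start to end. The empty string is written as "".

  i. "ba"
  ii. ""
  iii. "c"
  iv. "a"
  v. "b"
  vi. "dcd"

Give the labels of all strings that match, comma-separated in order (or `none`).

i → match
ii → match
iii → no match
iv → no match
v → no match
vi → no match

i, ii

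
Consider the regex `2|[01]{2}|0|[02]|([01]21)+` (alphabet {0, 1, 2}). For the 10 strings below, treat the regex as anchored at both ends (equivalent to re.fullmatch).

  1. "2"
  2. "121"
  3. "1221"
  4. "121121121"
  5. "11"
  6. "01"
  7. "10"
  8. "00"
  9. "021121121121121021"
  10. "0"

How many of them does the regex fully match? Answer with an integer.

9

1 → match
2 → match
3 → no match
4 → match
5 → match
6 → match
7 → match
8 → match
9 → match
10 → match
Total matched: 9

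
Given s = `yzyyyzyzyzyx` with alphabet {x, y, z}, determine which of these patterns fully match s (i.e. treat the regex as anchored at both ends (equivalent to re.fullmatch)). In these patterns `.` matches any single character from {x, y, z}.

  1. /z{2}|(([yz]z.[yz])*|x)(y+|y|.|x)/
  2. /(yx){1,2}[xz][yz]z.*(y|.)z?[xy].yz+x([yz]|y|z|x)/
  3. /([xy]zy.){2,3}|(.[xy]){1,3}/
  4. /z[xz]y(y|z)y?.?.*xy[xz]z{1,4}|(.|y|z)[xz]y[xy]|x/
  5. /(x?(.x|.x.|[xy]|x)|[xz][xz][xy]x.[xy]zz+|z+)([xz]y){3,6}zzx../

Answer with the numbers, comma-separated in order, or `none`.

3

1 → no match
2 → no match — must start with `yx`
3 → match
4 → no match
5 → no match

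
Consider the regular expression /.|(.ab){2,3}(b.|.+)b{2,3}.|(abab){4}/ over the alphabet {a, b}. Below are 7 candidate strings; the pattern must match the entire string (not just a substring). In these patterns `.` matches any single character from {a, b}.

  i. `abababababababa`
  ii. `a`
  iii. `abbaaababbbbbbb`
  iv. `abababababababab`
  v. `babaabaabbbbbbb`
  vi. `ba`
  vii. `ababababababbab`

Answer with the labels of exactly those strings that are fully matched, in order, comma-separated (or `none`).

i → no match
ii → match
iii → no match
iv → match
v → match
vi → no match
vii → no match

ii, iv, v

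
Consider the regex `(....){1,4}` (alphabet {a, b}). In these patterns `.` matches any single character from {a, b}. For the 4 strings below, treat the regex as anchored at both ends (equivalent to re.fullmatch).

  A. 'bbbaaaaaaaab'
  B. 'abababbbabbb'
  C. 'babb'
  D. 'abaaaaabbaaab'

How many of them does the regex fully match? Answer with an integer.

3

A → match
B → match
C → match
D → no match
Total matched: 3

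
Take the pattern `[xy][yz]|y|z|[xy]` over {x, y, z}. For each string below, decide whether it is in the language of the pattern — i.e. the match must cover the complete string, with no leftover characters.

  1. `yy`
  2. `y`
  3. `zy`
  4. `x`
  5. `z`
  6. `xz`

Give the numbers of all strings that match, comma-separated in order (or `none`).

1, 2, 4, 5, 6

1. `yy` → match
2. `y` → match
3. `zy` → no match
4. `x` → match
5. `z` → match
6. `xz` → match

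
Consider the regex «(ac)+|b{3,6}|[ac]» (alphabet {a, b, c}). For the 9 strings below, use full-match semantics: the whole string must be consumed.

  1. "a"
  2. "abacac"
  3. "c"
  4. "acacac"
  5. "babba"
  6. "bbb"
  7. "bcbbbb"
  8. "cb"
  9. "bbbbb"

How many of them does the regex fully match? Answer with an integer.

5

1 → match
2 → no match
3 → match
4 → match
5 → no match
6 → match
7 → no match
8 → no match
9 → match
Total matched: 5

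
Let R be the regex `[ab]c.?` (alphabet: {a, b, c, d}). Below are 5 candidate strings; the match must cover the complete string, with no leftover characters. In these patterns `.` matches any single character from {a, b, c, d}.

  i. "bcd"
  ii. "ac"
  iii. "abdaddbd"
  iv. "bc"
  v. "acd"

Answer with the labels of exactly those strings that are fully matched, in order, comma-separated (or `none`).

i. "bcd" → match
ii. "ac" → match
iii. "abdaddbd" → no match
iv. "bc" → match
v. "acd" → match

i, ii, iv, v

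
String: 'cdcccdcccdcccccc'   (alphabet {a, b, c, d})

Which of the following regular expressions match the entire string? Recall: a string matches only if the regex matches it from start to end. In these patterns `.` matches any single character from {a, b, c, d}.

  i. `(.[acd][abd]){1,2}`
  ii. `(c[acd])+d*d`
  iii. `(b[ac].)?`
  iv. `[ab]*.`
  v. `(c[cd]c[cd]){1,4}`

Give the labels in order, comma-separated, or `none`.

i → no match
ii → no match — must end with 'd'
iii → no match
iv → no match
v → match

v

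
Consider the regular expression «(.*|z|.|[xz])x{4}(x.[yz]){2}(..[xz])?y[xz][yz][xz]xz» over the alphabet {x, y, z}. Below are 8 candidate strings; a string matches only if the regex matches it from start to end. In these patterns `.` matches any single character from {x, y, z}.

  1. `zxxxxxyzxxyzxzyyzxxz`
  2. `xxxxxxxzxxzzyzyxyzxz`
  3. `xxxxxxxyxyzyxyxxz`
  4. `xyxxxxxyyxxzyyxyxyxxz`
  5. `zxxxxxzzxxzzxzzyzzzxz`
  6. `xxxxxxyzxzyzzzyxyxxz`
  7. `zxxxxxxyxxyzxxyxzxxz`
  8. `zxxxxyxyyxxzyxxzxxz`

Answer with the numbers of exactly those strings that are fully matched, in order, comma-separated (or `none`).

2, 3, 4, 6, 7

1 → no match
2 → match
3 → match
4 → match
5 → no match
6 → match
7 → match
8 → no match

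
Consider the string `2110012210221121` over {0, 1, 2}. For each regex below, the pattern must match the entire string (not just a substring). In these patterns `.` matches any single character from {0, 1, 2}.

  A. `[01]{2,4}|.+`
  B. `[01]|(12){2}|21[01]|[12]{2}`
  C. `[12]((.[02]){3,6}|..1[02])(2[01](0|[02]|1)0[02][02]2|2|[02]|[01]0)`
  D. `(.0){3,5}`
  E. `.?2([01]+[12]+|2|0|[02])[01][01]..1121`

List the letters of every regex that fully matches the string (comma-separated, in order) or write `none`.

A → match
B → no match
C → no match
D → no match — must end with `0`
E → match

A, E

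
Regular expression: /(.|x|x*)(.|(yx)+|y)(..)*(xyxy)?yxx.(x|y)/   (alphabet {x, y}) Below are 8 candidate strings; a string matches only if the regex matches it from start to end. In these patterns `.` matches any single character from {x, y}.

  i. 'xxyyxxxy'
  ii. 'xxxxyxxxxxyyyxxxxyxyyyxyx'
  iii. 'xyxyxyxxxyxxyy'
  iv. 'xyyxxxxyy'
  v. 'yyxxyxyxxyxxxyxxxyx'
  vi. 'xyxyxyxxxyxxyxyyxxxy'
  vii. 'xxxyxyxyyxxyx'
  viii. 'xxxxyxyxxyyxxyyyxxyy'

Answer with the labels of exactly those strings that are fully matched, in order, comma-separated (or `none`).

i, iii, vi, vii, viii

i → match
ii → no match
iii → match
iv → no match
v → no match
vi → match
vii → match
viii → match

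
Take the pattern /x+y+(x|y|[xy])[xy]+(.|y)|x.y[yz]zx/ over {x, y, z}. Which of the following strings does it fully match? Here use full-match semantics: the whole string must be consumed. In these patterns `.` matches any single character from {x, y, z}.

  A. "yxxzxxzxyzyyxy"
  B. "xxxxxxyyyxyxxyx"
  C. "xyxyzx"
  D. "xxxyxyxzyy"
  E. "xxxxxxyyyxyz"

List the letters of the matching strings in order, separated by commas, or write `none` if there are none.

B, E

A → no match — must start with "x"
B → match
C → no match
D → no match
E → match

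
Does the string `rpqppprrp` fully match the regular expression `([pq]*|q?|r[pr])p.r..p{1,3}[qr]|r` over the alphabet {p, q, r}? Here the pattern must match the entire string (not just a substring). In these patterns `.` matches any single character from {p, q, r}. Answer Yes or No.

No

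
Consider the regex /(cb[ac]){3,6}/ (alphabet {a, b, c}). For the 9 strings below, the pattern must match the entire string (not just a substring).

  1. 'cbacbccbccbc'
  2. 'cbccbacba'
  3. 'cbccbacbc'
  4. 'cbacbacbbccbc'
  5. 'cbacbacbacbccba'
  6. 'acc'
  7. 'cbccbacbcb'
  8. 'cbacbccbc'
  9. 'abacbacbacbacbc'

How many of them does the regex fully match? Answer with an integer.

5

1 → match
2 → match
3 → match
4 → no match
5 → match
6 → no match — must start with 'cb'
7 → no match
8 → match
9 → no match — must start with 'cb'
Total matched: 5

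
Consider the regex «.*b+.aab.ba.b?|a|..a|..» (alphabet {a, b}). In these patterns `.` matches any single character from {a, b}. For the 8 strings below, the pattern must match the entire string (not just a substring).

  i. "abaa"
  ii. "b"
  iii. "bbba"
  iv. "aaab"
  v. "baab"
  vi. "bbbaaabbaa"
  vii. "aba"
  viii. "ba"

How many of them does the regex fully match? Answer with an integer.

2

i. "abaa" → no match
ii. "b" → no match
iii. "bbba" → no match
iv. "aaab" → no match
v. "baab" → no match
vi. "bbbaaabbaa" → no match
vii. "aba" → match
viii. "ba" → match
Total matched: 2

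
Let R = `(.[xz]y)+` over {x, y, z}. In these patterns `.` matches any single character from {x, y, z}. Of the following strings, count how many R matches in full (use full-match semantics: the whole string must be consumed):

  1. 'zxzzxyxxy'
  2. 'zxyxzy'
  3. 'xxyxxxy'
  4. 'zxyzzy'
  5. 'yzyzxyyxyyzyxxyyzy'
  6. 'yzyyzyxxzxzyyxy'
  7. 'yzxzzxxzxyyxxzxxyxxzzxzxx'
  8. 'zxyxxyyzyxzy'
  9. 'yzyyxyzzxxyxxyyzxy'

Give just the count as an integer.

1 → no match
2 → match
3 → no match
4 → match
5 → match
6 → no match
7 → no match — must end with 'y'
8 → match
9 → no match
Total matched: 4

4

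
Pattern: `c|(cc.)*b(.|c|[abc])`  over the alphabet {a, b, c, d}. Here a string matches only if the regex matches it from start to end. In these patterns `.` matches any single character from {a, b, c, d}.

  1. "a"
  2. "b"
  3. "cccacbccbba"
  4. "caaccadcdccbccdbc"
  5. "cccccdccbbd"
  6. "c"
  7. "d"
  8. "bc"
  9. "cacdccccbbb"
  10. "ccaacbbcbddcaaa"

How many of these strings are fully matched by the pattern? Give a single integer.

1. "a" → no match
2. "b" → no match
3. "cccacbccbba" → no match
4 → no match
5. "cccccdccbbd" → match
6. "c" → match
7. "d" → no match
8. "bc" → match
9. "cacdccccbbb" → no match
10 → no match
Total matched: 3

3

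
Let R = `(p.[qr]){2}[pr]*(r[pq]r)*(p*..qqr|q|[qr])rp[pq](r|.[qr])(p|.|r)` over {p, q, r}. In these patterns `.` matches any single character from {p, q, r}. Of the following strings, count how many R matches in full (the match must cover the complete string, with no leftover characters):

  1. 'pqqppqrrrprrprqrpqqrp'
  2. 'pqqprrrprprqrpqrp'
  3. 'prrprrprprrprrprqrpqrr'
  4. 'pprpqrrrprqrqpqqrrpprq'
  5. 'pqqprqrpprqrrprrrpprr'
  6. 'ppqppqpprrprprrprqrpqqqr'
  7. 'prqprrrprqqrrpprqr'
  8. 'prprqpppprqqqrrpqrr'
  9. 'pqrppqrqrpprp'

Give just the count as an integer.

1 → match
2 → match
3 → match
4 → match
5 → match
6 → match
7 → match
8 → no match
9 → match
Total matched: 8

8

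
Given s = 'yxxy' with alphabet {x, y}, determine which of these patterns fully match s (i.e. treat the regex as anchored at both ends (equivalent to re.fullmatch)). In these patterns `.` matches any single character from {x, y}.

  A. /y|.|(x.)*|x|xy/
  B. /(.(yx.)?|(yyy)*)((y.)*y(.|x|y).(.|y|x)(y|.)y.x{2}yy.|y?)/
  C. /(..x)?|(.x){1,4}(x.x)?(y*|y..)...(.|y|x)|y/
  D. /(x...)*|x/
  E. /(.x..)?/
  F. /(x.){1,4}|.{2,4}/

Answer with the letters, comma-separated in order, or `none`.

E, F

A → no match
B → no match
C → no match
D → no match
E → match
F → match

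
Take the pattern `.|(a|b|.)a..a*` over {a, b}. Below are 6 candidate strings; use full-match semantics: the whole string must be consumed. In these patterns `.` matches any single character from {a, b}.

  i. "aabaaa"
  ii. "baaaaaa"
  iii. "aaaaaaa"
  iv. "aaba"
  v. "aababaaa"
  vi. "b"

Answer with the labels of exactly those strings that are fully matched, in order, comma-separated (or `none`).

i → match
ii → match
iii → match
iv → match
v → no match
vi → match

i, ii, iii, iv, vi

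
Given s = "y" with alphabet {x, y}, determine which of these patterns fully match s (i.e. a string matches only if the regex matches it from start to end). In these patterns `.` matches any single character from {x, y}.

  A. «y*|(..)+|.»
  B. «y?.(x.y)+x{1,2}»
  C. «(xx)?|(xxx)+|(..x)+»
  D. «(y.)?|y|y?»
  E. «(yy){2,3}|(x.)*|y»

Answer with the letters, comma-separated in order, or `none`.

A, D, E

A → match
B → no match — must end with "x"
C → no match
D → match
E → match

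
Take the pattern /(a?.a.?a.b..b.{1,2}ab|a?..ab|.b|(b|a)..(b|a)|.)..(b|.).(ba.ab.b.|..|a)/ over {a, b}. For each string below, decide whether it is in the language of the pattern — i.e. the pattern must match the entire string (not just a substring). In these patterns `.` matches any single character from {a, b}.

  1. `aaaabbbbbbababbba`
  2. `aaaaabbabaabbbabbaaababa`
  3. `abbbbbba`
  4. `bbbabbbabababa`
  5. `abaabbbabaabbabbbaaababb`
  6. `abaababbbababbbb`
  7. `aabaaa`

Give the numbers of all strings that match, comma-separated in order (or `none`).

1 → match
2 → match
3. `abbbbbba` → match
4 → match
5 → match
6 → match
7. `aabaaa` → match

1, 2, 3, 4, 5, 6, 7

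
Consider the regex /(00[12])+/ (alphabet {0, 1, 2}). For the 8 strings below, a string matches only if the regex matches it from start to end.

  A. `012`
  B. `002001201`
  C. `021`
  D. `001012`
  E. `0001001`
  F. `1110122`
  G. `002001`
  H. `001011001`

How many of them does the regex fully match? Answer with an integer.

A → no match — must start with `00`
B → no match
C → no match — must start with `00`
D → no match
E → no match
F → no match — must start with `00`
G → match
H → no match
Total matched: 1

1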